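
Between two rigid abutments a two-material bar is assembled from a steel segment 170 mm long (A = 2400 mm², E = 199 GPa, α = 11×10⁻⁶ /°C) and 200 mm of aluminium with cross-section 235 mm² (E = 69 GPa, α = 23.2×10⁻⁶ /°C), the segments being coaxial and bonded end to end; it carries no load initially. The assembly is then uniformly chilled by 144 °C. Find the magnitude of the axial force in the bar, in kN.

If the supports were absent, the total length change would be Σ αᵢΔT Lᵢ = 11×10⁻⁶×144×170 + 23.2×10⁻⁶×144×200 = 0.9374 mm.
The rigid supports impose zero overall length change; the single axial force P common to all segments must satisfy P Σ Lᵢ/(AᵢEᵢ) = δ_free.
Σ Lᵢ/(AᵢEᵢ) = 170/(2400×199×10³) + 200/(235×69×10³) = 1.269×10⁻⁵ mm/N.
P = 0.9374 / 1.269×10⁻⁵ = 73870 N = 73.87 kN, tensile.

P ≈ 73.9 kN (tensile)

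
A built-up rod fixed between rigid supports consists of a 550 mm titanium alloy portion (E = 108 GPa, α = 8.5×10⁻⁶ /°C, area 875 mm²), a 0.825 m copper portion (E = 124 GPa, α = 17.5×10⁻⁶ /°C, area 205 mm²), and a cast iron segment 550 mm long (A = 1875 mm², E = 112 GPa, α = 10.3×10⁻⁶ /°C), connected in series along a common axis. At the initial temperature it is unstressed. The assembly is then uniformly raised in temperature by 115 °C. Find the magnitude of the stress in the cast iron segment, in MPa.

σ ≈ 37.2 MPa (compressive)

With the walls removed the bar would change length by δ_free = Σ αᵢΔT Lᵢ = 8.5×10⁻⁶×115×550 + 17.5×10⁻⁶×115×825 + 10.3×10⁻⁶×115×550 = 2.849 mm.
The walls prevent any net length change, so an axial force P (same in every segment) develops. Compatibility: P · Σ Lᵢ/(AᵢEᵢ) = δ_free.
The series flexibility is Σ Lᵢ/(AᵢEᵢ) = 550/(875×108×10³) + 825/(205×124×10³) + 550/(1875×112×10³) = 4.089×10⁻⁵ mm/N.
So P = 2.849 / 4.089×10⁻⁵ = 69.68 kN, compressive.
σ_{cast iron} = P / A = 69680 / 1875 = 37.16 MPa.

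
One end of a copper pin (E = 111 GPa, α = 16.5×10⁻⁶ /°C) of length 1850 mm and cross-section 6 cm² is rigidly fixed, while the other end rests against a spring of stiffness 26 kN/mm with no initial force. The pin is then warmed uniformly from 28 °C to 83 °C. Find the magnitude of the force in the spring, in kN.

P ≈ 25.3 kN

If the spring were absent the pin would lengthen by αΔT L = 16.5×10⁻⁶ × 55 × 1850 = 1.679 mm.
With a force P in the spring, the elastic change of the pin is PL/(AE) and that of the spring is P/k; compatibility requires their sum to equal δ_free.
So P = δ_free / [L/(AE) + 1/k] = 1.679 / [ 1850/(600×111×10³) + 1/(26×10³) ].
P = 1.679 / 6.624×10⁻⁵ = 25350 N.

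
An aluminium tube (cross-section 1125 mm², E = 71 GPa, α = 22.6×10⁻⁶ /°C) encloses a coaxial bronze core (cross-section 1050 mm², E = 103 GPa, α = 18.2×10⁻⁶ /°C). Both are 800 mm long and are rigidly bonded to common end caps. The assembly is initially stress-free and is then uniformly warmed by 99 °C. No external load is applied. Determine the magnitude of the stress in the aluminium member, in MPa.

σ ≈ 17.8 MPa (compressive)

Both members must finish at the same length. With the larger α, the aluminium tends to over-expand; the plates restrain it, putting the aluminium in compression and the bronze in tension. With no external load the two internal forces are equal and opposite, magnitude P.
Setting the final lengths equal and cancelling L: (α₁ − α₂)ΔT = P/(A₁E₁) + P/(A₂E₂).
|α₁ − α₂|·ΔT = 4.4×10⁻⁶ × 99 = 0.0004356.
1/(A₁E₁) + 1/(A₂E₂) = 1/(1125×71×10³) + 1/(1050×103×10³) = 2.177×10⁻⁸ N⁻¹.
P = 0.0004356 / 2.177×10⁻⁸ = 20010 N = 20.01 kN.
σ_{aluminium} = P/A₁ = 20010/1125 = 17.79 MPa, compressive.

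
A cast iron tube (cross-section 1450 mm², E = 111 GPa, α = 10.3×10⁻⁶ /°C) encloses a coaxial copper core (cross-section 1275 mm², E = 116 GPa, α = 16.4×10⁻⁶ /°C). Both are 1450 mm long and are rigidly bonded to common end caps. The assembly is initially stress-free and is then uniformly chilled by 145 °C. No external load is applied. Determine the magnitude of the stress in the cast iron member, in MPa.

The copper has the larger α, so on cooling it would change length more than the cast iron if both were free. The rigid plates force a common final length, so the copper is put into tension and the cast iron into compression, with equal and opposite forces P (no external load).
Equating the net (thermal + elastic) strains gives |α₁ − α₂|·ΔT = P·[1/(A₁E₁) + 1/(A₂E₂)].
|α₁ − α₂|·ΔT = 6.1×10⁻⁶ × 145 = 0.0008845.
1/(A₁E₁) + 1/(A₂E₂) = 1/(1450×111×10³) + 1/(1275×116×10³) = 1.297×10⁻⁸ N⁻¹.
P = 0.0008845 / 1.297×10⁻⁸ = 68170 N = 68.17 kN.
σ_{cast iron} = P/A₁ = 68170/1450 = 47.02 MPa, compressive.

σ ≈ 47 MPa (compressive)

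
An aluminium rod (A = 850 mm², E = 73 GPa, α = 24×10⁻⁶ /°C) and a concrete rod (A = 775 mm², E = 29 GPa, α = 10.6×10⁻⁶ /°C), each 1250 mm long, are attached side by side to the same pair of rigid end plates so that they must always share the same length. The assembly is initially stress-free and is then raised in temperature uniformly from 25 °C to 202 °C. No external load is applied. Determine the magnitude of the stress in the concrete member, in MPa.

σ ≈ 50.5 MPa (tensile)

Both members must finish at the same length. With the larger α, the aluminium tends to over-expand; the plates restrain it, putting the aluminium in compression and the concrete in tension. With no external load the two internal forces are equal and opposite, magnitude P.
Compatibility of the two members (thermal + elastic change equal): (α₁ − α₂)ΔT = P·[1/(A₁E₁) + 1/(A₂E₂)].
|α₁ − α₂|·ΔT = 13.4×10⁻⁶ × 177 = 0.002372.
1/(A₁E₁) + 1/(A₂E₂) = 1/(850×73×10³) + 1/(775×29×10³) = 6.061×10⁻⁸ N⁻¹.
So P = 0.002372 / 6.061×10⁻⁸ = 39.13 kN.
σ_{concrete} = P/A₂ = 39130/775 = 50.49 MPa, tensile.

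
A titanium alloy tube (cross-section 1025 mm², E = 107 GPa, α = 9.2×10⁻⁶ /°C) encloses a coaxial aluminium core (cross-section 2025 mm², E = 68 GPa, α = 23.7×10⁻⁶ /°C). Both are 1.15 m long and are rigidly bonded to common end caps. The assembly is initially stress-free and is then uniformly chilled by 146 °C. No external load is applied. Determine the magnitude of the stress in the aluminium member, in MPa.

σ ≈ 63.8 MPa (tensile)

Equilibrium of a rigid end plate with no external load gives equal and opposite internal forces ±P in the two members. Since α_{aluminium} > α_{titanium alloy}, cooling drives the aluminium into tension and the titanium alloy into compression.
Compatibility of the two members (thermal + elastic change equal): (α₁ − α₂)ΔT = P·[1/(A₁E₁) + 1/(A₂E₂)].
|α₁ − α₂|·ΔT = 14.5×10⁻⁶ × 146 = 0.002117.
1/(A₁E₁) + 1/(A₂E₂) = 1/(1025×107×10³) + 1/(2025×68×10³) = 1.638×10⁻⁸ N⁻¹.
P = 0.002117 / 1.638×10⁻⁸ = 129200 N = 129.2 kN.
σ_{aluminium} = P/A₂ = 129200/2025 = 63.82 MPa, tensile.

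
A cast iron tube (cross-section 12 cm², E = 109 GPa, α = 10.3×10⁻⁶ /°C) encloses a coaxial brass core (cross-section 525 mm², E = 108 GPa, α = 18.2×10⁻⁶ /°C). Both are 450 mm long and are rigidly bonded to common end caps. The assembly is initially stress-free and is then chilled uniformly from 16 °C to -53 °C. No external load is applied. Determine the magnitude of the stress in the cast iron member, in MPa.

The brass has the larger α, so on cooling it would change length more than the cast iron if both were free. The rigid plates force a common final length, so the brass is put into tension and the cast iron into compression, with equal and opposite forces P (no external load).
Compatibility of the two members (thermal + elastic change equal): (α₁ − α₂)ΔT = P·[1/(A₁E₁) + 1/(A₂E₂)].
|α₁ − α₂|·ΔT = 7.9×10⁻⁶ × 69 = 0.0005451.
1/(A₁E₁) + 1/(A₂E₂) = 1/(1200×109×10³) + 1/(525×108×10³) = 2.528×10⁻⁸ N⁻¹.
So P = 0.0005451 / 2.528×10⁻⁸ = 21.56 kN.
σ_{cast iron} = P/A₁ = 21560/1200 = 17.97 MPa, compressive.

σ ≈ 18 MPa (compressive)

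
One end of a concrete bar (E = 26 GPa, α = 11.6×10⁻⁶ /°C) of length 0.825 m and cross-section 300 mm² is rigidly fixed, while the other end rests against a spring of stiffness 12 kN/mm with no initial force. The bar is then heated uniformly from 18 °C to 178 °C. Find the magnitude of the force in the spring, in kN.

Free thermal expansion: δ_free = αΔT L = 11.6×10⁻⁶ × 160 × 825 = 1.531 mm.
Let P be the compressive force at the spring. The bar shortens elastically by PL/(AE) and the spring compresses by P/k; together these equal δ_free.
So P = δ_free / [L/(AE) + 1/k] = 1.531 / [ 825/(300×26×10³) + 1/(12×10³) ].
P = 1.531 / 0.0001891 = 8097 N.

P ≈ 8.1 kN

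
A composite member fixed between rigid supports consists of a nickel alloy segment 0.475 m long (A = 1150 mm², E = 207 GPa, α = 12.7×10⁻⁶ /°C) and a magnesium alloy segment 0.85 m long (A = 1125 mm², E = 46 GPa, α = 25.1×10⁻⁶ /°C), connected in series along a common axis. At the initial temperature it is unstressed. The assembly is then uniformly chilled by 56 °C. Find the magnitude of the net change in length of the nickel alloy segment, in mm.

|ΔL| ≈ 0.172 mm

Free thermal contraction of the whole bar: Σ αᵢΔT Lᵢ = 12.7×10⁻⁶×56×475 + 25.1×10⁻⁶×56×850 = 1.533 mm.
The rigid supports impose zero overall length change; the single axial force P common to all segments must satisfy P Σ Lᵢ/(AᵢEᵢ) = δ_free.
Σ Lᵢ/(AᵢEᵢ) = 475/(1150×207×10³) + 850/(1125×46×10³) = 1.842×10⁻⁵ mm/N.
P = 1.533 / 1.842×10⁻⁵ = 83200 N = 83.2 kN, tensile.
For the nickel alloy segment, free thermal change = 12.7×10⁻⁶×56×475 = 0.3378 mm and elastic change from P = 83200×475/(1150×207×10³) = 0.166 mm; these oppose, so the net change is 0.172 mm (segment shortens).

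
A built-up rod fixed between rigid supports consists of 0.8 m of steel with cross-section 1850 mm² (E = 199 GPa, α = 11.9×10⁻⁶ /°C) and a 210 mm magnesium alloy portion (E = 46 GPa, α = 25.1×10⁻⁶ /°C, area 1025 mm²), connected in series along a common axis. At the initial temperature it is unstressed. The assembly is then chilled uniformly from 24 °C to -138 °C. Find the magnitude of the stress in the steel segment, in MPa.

σ ≈ 195 MPa (tensile)

Free thermal contraction of the whole bar: Σ αᵢΔT Lᵢ = 11.9×10⁻⁶×162×800 + 25.1×10⁻⁶×162×210 = 2.396 mm.
Since the ends are fixed, an axial force P builds up, equal in every segment, with P · Σ Lᵢ/(AᵢEᵢ) = δ_free.
Σ Lᵢ/(AᵢEᵢ) = 800/(1850×199×10³) + 210/(1025×46×10³) = 6.627×10⁻⁶ mm/N.
So P = 2.396 / 6.627×10⁻⁶ = 361.6 kN, tensile.
σ_{steel} = P / A = 361600 / 1850 = 195.4 MPa.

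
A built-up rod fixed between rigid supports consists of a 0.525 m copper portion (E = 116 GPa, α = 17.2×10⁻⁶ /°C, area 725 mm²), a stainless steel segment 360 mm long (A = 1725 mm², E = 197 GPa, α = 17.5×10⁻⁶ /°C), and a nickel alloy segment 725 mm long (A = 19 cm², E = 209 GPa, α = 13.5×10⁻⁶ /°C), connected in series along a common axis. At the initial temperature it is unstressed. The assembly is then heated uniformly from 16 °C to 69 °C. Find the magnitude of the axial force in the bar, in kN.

With the walls removed the bar would change length by δ_free = Σ αᵢΔT Lᵢ = 17.2×10⁻⁶×53×525 + 17.5×10⁻⁶×53×360 + 13.5×10⁻⁶×53×725 = 1.331 mm.
Since the ends are fixed, an axial force P builds up, equal in every segment, with P · Σ Lᵢ/(AᵢEᵢ) = δ_free.
The series flexibility is Σ Lᵢ/(AᵢEᵢ) = 525/(725×116×10³) + 360/(1725×197×10³) + 725/(1900×209×10³) = 9.128×10⁻⁶ mm/N.
P = 1.331 / 9.128×10⁻⁶ = 145800 N = 145.8 kN, compressive.

P ≈ 146 kN (compressive)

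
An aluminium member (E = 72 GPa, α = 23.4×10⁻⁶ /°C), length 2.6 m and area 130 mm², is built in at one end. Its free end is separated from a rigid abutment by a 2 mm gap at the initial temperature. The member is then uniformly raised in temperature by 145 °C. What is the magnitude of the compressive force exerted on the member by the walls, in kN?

Free thermal elongation = αΔT L = 23.4×10⁻⁶ × 145 × 2600 = 8.822 mm.
After closing the 2 mm clearance, 8.822 − 2 = 6.822 mm of expansion remains to be suppressed by the wall.
Compatibility: PL/(AE) = 6.822 mm, so σ = P/A = E × (6.822/2600) = 188.9 MPa.
P = σA = 188.9 × 130 = 24.56 kN.

P ≈ 24.6 kN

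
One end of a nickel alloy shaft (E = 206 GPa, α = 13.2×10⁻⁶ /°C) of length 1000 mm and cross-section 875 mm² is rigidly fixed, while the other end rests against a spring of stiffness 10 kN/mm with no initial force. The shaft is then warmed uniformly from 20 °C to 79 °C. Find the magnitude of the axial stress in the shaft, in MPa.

σ ≈ 8.43 MPa (compressive)

The unrestrained thermal change is αΔT L = 13.2×10⁻⁶ × 59 × 1000 = 0.7788 mm.
With a force P in the spring, the elastic change of the shaft is PL/(AE) and that of the spring is P/k; compatibility requires their sum to equal δ_free.
So P = δ_free / [L/(AE) + 1/k] = 0.7788 / [ 1000/(875×206×10³) + 1/(10×10³) ].
P = 0.7788 / 0.0001055 = 7379 N.
σ = P/A = 7379/875 = 8.433 MPa.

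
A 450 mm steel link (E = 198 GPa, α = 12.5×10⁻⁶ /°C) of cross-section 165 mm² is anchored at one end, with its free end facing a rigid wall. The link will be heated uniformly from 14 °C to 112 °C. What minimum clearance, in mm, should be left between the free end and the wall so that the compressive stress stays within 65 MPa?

g ≈ 0.404 mm

With no wall the link would lengthen by αΔT L = 12.5×10⁻⁶ × 98 × 450 = 0.5513 mm.
At the allowable stress the elastic shortening the wall may impose is σL/E = 65 × 450 / (198×10³) = 0.1477 mm.
The gap must absorb the remainder: g_min = 0.5513 − 0.1477 = 0.4035 mm.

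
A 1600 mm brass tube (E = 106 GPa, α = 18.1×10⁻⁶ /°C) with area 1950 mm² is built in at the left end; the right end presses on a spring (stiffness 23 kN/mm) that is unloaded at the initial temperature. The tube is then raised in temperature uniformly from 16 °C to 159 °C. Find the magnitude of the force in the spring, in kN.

P ≈ 80.9 kN

Free thermal expansion: δ_free = αΔT L = 18.1×10⁻⁶ × 143 × 1600 = 4.141 mm.
Let P be the compressive force at the spring. The tube shortens elastically by PL/(AE) and the spring compresses by P/k; together these equal δ_free.
P [ L/(AE) + 1/k ] = δ_free → P [ 1600/(1950×106×10³) + 1/(23×10³) ] = 4.141.
P = 4.141 / 5.122×10⁻⁵ = 80850 N.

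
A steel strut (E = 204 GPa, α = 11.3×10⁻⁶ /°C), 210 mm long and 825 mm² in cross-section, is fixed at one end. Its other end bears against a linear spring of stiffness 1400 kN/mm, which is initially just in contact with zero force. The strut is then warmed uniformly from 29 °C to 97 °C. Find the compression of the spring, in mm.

δ ≈ 0.0587 mm

If the spring were absent the strut would lengthen by αΔT L = 11.3×10⁻⁶ × 68 × 210 = 0.1614 mm.
With a force P in the spring, the elastic change of the strut is PL/(AE) and that of the spring is P/k; compatibility requires their sum to equal δ_free.
So P = δ_free / [L/(AE) + 1/k] = 0.1614 / [ 210/(825×204×10³) + 1/(1400×10³) ].
P = 0.1614 / 1.962×10⁻⁶ = 82240 N.
Spring compression = P/k = 82240/(1400×10³) = 0.05874 mm.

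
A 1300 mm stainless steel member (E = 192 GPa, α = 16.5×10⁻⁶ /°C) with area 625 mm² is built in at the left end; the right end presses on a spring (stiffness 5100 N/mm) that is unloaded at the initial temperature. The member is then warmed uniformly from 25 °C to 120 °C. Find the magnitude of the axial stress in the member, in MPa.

The unrestrained thermal change is αΔT L = 16.5×10⁻⁶ × 95 × 1300 = 2.038 mm.
Let P be the compressive force at the spring. The member shortens elastically by PL/(AE) and the spring compresses by P/k; together these equal δ_free.
So P = δ_free / [L/(AE) + 1/k] = 2.038 / [ 1300/(625×192×10³) + 1/(5100) ].
P = 2.038 / 0.0002069 = 9848 N.
σ = P/A = 9848/625 = 15.76 MPa.

σ ≈ 15.8 MPa (compressive)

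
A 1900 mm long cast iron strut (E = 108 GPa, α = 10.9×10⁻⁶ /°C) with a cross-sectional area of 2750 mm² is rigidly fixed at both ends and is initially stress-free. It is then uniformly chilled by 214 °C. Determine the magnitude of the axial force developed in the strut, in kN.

The ends cannot move, so σ = EαΔT = 108×10³ × 10.9×10⁻⁶ × 214 = 251.9 MPa.
Then P = σA = 251.9 × 2750 mm² = 692.8 kN, tensile.

P ≈ 693 kN (tensile)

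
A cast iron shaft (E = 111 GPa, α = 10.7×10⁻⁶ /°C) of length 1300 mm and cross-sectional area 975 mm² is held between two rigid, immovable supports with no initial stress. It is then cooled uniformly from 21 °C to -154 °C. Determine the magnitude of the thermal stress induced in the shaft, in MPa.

The supports are rigid, so the total axial strain is zero. The restrained thermal strain is ε = αΔT = 10.7×10⁻⁶ × 175 = 1872.5×10⁻⁶.
Hence σ = E·αΔT = 111×10³ × 1872.5×10⁻⁶ = 207.8 MPa, tensile.

σ ≈ 208 MPa (tensile)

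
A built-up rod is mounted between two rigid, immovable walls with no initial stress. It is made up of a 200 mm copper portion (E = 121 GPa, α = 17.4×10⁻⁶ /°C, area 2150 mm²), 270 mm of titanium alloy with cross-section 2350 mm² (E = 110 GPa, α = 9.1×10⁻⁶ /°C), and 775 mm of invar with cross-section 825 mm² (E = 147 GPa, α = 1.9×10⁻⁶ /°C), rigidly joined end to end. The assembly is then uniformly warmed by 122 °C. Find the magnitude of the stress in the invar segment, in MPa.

Free thermal expansion of the whole bar: Σ αᵢΔT Lᵢ = 17.4×10⁻⁶×122×200 + 9.1×10⁻⁶×122×270 + 1.9×10⁻⁶×122×775 = 0.904 mm.
The walls prevent any net length change, so an axial force P (same in every segment) develops. Compatibility: P · Σ Lᵢ/(AᵢEᵢ) = δ_free.
The series flexibility is Σ Lᵢ/(AᵢEᵢ) = 200/(2150×121×10³) + 270/(2350×110×10³) + 775/(825×147×10³) = 8.204×10⁻⁶ mm/N.
Hence P = δ_free / Σ(L/AE) = 0.904/8.204×10⁻⁶ = 110.2 kN (compressive).
σ_{invar} = P / A = 110200 / 825 = 133.6 MPa.

σ ≈ 134 MPa (compressive)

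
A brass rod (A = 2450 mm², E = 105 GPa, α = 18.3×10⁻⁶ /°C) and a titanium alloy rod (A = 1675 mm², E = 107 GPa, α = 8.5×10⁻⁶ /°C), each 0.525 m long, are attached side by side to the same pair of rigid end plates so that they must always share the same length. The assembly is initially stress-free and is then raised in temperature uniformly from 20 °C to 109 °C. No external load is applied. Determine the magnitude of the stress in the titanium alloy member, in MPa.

The brass has the larger α, so on heating it would change length more than the titanium alloy if both were free. The rigid plates force a common final length, so the brass is put into compression and the titanium alloy into tension, with equal and opposite forces P (no external load).
Setting the final lengths equal and cancelling L: (α₁ − α₂)ΔT = P/(A₁E₁) + P/(A₂E₂).
|α₁ − α₂|·ΔT = 9.8×10⁻⁶ × 89 = 0.0008722.
1/(A₁E₁) + 1/(A₂E₂) = 1/(2450×105×10³) + 1/(1675×107×10³) = 9.467×10⁻⁹ N⁻¹.
So P = 0.0008722 / 9.467×10⁻⁹ = 92.13 kN.
σ_{titanium alloy} = P/A₂ = 92130/1675 = 55 MPa, tensile.

σ ≈ 55 MPa (tensile)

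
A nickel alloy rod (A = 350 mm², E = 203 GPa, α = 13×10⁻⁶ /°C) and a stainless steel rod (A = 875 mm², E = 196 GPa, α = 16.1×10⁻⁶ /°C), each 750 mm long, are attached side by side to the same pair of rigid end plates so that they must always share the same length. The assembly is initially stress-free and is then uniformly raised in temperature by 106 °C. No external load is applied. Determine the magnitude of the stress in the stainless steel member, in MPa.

σ ≈ 18.9 MPa (compressive)

Both members must finish at the same length. With the larger α, the stainless steel tends to over-expand; the plates restrain it, putting the stainless steel in compression and the nickel alloy in tension. With no external load the two internal forces are equal and opposite, magnitude P.
Setting the final lengths equal and cancelling L: (α₁ − α₂)ΔT = P/(A₁E₁) + P/(A₂E₂).
|α₁ − α₂|·ΔT = 3.1×10⁻⁶ × 106 = 0.0003286.
1/(A₁E₁) + 1/(A₂E₂) = 1/(350×203×10³) + 1/(875×196×10³) = 1.991×10⁻⁸ N⁻¹.
P = 0.0003286 / 1.991×10⁻⁸ = 16510 N = 16.51 kN.
σ_{stainless steel} = P/A₂ = 16510/875 = 18.87 MPa, compressive.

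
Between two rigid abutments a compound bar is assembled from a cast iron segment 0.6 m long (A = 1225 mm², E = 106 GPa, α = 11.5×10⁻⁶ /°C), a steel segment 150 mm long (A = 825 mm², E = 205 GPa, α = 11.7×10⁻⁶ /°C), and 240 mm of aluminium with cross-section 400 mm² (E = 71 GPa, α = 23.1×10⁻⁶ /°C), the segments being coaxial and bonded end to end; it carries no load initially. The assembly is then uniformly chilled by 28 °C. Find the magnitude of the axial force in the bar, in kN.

P ≈ 28.5 kN (tensile)

With the walls removed the bar would change length by δ_free = Σ αᵢΔT Lᵢ = 11.5×10⁻⁶×28×600 + 11.7×10⁻⁶×28×150 + 23.1×10⁻⁶×28×240 = 0.3976 mm.
The walls prevent any net length change, so an axial force P (same in every segment) develops. Compatibility: P · Σ Lᵢ/(AᵢEᵢ) = δ_free.
Σ Lᵢ/(AᵢEᵢ) = 600/(1225×106×10³) + 150/(825×205×10³) + 240/(400×71×10³) = 1.396×10⁻⁵ mm/N.
Hence P = δ_free / Σ(L/AE) = 0.3976/1.396×10⁻⁵ = 28.48 kN (tensile).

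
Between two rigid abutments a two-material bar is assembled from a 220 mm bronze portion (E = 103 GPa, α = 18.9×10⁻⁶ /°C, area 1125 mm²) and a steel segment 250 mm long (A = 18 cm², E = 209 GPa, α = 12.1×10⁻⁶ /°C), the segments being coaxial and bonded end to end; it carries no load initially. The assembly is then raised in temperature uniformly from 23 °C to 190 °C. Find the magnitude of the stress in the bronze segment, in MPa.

σ ≈ 416 MPa (compressive)

If the supports were absent, the total length change would be Σ αᵢΔT Lᵢ = 18.9×10⁻⁶×167×220 + 12.1×10⁻⁶×167×250 = 1.2 mm.
Since the ends are fixed, an axial force P builds up, equal in every segment, with P · Σ Lᵢ/(AᵢEᵢ) = δ_free.
The series flexibility is Σ Lᵢ/(AᵢEᵢ) = 220/(1125×103×10³) + 250/(1800×209×10³) = 2.563×10⁻⁶ mm/N.
P = 1.2 / 2.563×10⁻⁶ = 468000 N = 468 kN, compressive.
σ_{bronze} = P / A = 468000 / 1125 = 416 MPa.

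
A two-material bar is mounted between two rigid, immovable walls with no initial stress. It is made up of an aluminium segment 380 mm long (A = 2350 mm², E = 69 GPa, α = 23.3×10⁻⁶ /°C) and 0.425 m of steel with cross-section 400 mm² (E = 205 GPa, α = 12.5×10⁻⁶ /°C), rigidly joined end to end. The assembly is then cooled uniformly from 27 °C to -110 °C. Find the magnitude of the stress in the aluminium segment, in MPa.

σ ≈ 110 MPa (tensile)

Free thermal contraction of the whole bar: Σ αᵢΔT Lᵢ = 23.3×10⁻⁶×137×380 + 12.5×10⁻⁶×137×425 = 1.941 mm.
The rigid supports impose zero overall length change; the single axial force P common to all segments must satisfy P Σ Lᵢ/(AᵢEᵢ) = δ_free.
The series flexibility is Σ Lᵢ/(AᵢEᵢ) = 380/(2350×69×10³) + 425/(400×205×10³) = 7.526×10⁻⁶ mm/N.
So P = 1.941 / 7.526×10⁻⁶ = 257.9 kN, tensile.
σ_{aluminium} = P / A = 257900 / 2350 = 109.7 MPa.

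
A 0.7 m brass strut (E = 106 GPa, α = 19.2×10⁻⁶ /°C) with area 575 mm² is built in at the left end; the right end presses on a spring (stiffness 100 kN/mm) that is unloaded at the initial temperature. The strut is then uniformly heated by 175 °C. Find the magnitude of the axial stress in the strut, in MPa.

σ ≈ 190 MPa (compressive)

Free thermal expansion: δ_free = αΔT L = 19.2×10⁻⁶ × 175 × 700 = 2.352 mm.
With a force P in the spring, the elastic change of the strut is PL/(AE) and that of the spring is P/k; compatibility requires their sum to equal δ_free.
So P = δ_free / [L/(AE) + 1/k] = 2.352 / [ 700/(575×106×10³) + 1/(100×10³) ].
P = 2.352 / 2.148×10⁻⁵ = 109500 N.
σ = P/A = 109500/575 = 190.4 MPa.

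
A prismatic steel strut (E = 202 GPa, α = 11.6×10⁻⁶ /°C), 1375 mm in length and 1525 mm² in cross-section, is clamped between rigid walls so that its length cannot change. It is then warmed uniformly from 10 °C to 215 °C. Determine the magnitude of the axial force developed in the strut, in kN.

P ≈ 733 kN (compressive)

Full restraint means ε = 0, so the stress is σ = EαΔT = 202×10³ × 11.6×10⁻⁶ × 205 = 480.4 MPa.
Axial force P = σA = 480.4 × 1525 = 732500 N = 732.5 kN, compressive.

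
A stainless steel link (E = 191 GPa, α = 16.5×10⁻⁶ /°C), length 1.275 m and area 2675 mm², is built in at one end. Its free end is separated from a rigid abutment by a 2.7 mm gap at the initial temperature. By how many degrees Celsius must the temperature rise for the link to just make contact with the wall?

The gap closes when αΔT L = 2.7 mm, since the link is still unstressed at that instant.
So ΔT = g/(αL) = 2.7/(16.5×10⁻⁶ × 1275) = 128.3 °C.

ΔT ≈ 128 °C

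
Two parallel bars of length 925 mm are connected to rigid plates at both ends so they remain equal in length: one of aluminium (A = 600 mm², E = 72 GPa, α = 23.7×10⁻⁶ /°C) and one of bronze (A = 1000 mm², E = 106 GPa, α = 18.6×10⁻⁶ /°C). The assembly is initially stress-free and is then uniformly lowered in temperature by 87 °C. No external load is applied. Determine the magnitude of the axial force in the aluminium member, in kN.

Equilibrium of a rigid end plate with no external load gives equal and opposite internal forces ±P in the two members. Since α_{aluminium} > α_{bronze}, cooling drives the aluminium into tension and the bronze into compression.
Setting the final lengths equal and cancelling L: (α₁ − α₂)ΔT = P/(A₁E₁) + P/(A₂E₂).
|α₁ − α₂|·ΔT = 5.1×10⁻⁶ × 87 = 0.0004437.
1/(A₁E₁) + 1/(A₂E₂) = 1/(600×72×10³) + 1/(1000×106×10³) = 3.258×10⁻⁸ N⁻¹.
So P = 0.0004437 / 3.258×10⁻⁸ = 13.62 kN.

P ≈ 13.6 kN (tensile in the aluminium)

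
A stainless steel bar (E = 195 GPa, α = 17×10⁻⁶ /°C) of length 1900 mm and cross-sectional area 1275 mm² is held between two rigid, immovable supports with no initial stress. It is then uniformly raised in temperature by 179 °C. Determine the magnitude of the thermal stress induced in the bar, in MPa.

σ ≈ 593 MPa (compressive)

The supports are rigid, so the total axial strain is zero. The restrained thermal strain is ε = αΔT = 17×10⁻⁶ × 179 = 3043×10⁻⁶.
σ = EαΔT = 195×10³ × 17×10⁻⁶ × 179 = 593.4 MPa (compressive; the bar is trying to expand).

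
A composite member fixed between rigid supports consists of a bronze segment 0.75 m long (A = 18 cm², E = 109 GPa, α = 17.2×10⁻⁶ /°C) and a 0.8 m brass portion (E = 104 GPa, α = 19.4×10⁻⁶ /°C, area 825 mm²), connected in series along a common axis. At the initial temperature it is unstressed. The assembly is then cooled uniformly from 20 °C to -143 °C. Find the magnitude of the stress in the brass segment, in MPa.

σ ≈ 427 MPa (tensile)

With the walls removed the bar would change length by δ_free = Σ αᵢΔT Lᵢ = 17.2×10⁻⁶×163×750 + 19.4×10⁻⁶×163×800 = 4.632 mm.
Since the ends are fixed, an axial force P builds up, equal in every segment, with P · Σ Lᵢ/(AᵢEᵢ) = δ_free.
Σ Lᵢ/(AᵢEᵢ) = 750/(1800×109×10³) + 800/(825×104×10³) = 1.315×10⁻⁵ mm/N.
Hence P = δ_free / Σ(L/AE) = 4.632/1.315×10⁻⁵ = 352.4 kN (tensile).
σ_{brass} = P / A = 352400 / 825 = 427.1 MPa.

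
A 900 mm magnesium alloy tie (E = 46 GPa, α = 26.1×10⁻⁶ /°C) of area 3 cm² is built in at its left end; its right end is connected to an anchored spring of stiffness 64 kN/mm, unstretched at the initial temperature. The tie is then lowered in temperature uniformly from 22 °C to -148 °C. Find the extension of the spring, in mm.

Free thermal contraction: δ_free = αΔT L = 26.1×10⁻⁶ × 170 × 900 = 3.993 mm.
With a force P in the spring, the elastic change of the tie is PL/(AE) and that of the spring is P/k; compatibility requires their sum to equal δ_free.
P [ L/(AE) + 1/k ] = δ_free → P [ 900/(300×46×10³) + 1/(64×10³) ] = 3.993.
P = 3.993 / 8.084×10⁻⁵ = 49400 N.
Spring extension = P/k = 49400/(64×10³) = 0.7718 mm.

δ ≈ 0.772 mm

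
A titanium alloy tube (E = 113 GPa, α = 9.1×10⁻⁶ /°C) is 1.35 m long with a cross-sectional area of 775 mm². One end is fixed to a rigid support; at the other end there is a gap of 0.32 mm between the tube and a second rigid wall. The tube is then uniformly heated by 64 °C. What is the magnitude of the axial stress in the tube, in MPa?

Free thermal elongation = αΔT L = 9.1×10⁻⁶ × 64 × 1350 = 0.7862 mm.
After closing the 0.32 mm clearance, 0.7862 − 0.32 = 0.4662 mm of expansion remains to be suppressed by the wall.
Compatibility: PL/(AE) = 0.4662 mm, so σ = P/A = E × (0.4662/1350) = 39.03 MPa.

σ ≈ 39 MPa (compressive)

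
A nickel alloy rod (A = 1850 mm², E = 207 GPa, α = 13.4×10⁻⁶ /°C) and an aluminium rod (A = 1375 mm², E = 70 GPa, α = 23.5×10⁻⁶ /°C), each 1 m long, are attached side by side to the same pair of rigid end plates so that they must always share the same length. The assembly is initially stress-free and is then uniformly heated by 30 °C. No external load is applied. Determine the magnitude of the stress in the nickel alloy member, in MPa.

The aluminium has the larger α, so on heating it would change length more than the nickel alloy if both were free. The rigid plates force a common final length, so the aluminium is put into compression and the nickel alloy into tension, with equal and opposite forces P (no external load).
Equating the net (thermal + elastic) strains gives |α₁ − α₂|·ΔT = P·[1/(A₁E₁) + 1/(A₂E₂)].
|α₁ − α₂|·ΔT = 10.1×10⁻⁶ × 30 = 0.000303.
1/(A₁E₁) + 1/(A₂E₂) = 1/(1850×207×10³) + 1/(1375×70×10³) = 1.3×10⁻⁸ N⁻¹.
P = 0.000303 / 1.3×10⁻⁸ = 23310 N = 23.31 kN.
σ_{nickel alloy} = P/A₁ = 23310/1850 = 12.6 MPa, tensile.

σ ≈ 12.6 MPa (tensile)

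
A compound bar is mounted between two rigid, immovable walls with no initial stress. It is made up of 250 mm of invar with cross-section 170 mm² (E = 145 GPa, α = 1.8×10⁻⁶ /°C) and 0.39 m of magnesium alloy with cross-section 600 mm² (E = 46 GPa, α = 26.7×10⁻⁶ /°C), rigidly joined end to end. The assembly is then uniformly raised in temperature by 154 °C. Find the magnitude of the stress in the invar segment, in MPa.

Free thermal expansion of the whole bar: Σ αᵢΔT Lᵢ = 1.8×10⁻⁶×154×250 + 26.7×10⁻⁶×154×390 = 1.673 mm.
The walls prevent any net length change, so an axial force P (same in every segment) develops. Compatibility: P · Σ Lᵢ/(AᵢEᵢ) = δ_free.
Σ Lᵢ/(AᵢEᵢ) = 250/(170×145×10³) + 390/(600×46×10³) = 2.427×10⁻⁵ mm/N.
Hence P = δ_free / Σ(L/AE) = 1.673/2.427×10⁻⁵ = 68.92 kN (compressive).
σ_{invar} = P / A = 68920 / 170 = 405.4 MPa.

σ ≈ 405 MPa (compressive)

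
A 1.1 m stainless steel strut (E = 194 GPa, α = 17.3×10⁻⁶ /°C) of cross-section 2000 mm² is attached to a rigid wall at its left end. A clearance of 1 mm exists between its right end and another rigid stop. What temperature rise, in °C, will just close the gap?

ΔT ≈ 52.5 °C

The gap closes when αΔT L = 1 mm, since the strut is still unstressed at that instant.
ΔT = 1 / (17.3×10⁻⁶ × 1100) = 52.55 °C.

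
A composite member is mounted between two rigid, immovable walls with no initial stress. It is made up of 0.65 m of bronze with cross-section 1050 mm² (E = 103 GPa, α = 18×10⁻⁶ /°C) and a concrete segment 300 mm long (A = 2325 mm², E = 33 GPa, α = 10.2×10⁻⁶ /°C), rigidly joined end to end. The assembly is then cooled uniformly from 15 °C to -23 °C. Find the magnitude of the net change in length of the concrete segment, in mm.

|ΔL| ≈ 0.105 mm

With the walls removed the bar would change length by δ_free = Σ αᵢΔT Lᵢ = 18×10⁻⁶×38×650 + 10.2×10⁻⁶×38×300 = 0.5609 mm.
The rigid supports impose zero overall length change; the single axial force P common to all segments must satisfy P Σ Lᵢ/(AᵢEᵢ) = δ_free.
Σ Lᵢ/(AᵢEᵢ) = 650/(1050×103×10³) + 300/(2325×33×10³) = 9.92×10⁻⁶ mm/N.
P = 0.5609 / 9.92×10⁻⁶ = 56540 N = 56.54 kN, tensile.
For the concrete segment, free thermal change = 10.2×10⁻⁶×38×300 = 0.1163 mm and elastic change from P = 56540×300/(2325×33×10³) = 0.2211 mm; these oppose, so the net change is 0.105 mm (segment lengthens).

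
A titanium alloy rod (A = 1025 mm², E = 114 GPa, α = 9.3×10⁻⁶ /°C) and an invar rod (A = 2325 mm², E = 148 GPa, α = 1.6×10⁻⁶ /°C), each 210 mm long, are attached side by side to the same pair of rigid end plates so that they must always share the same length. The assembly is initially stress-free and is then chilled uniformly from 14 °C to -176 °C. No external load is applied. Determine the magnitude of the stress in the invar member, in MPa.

Equilibrium of a rigid end plate with no external load gives equal and opposite internal forces ±P in the two members. Since α_{titanium alloy} > α_{invar}, cooling drives the titanium alloy into tension and the invar into compression.
Equating the net (thermal + elastic) strains gives |α₁ − α₂|·ΔT = P·[1/(A₁E₁) + 1/(A₂E₂)].
|α₁ − α₂|·ΔT = 7.7×10⁻⁶ × 190 = 0.001463.
1/(A₁E₁) + 1/(A₂E₂) = 1/(1025×114×10³) + 1/(2325×148×10³) = 1.146×10⁻⁸ N⁻¹.
So P = 0.001463 / 1.146×10⁻⁸ = 127.6 kN.
σ_{invar} = P/A₂ = 127600/2325 = 54.89 MPa, compressive.

σ ≈ 54.9 MPa (compressive)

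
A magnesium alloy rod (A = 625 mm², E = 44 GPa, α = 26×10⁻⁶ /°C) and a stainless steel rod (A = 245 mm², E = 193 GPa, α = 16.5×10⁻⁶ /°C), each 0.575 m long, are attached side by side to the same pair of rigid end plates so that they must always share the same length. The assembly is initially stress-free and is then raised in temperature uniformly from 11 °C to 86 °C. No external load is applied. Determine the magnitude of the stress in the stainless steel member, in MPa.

σ ≈ 50.6 MPa (tensile)

Equilibrium of a rigid end plate with no external load gives equal and opposite internal forces ±P in the two members. Since α_{magnesium alloy} > α_{stainless steel}, heating drives the magnesium alloy into compression and the stainless steel into tension.
Setting the final lengths equal and cancelling L: (α₁ − α₂)ΔT = P/(A₁E₁) + P/(A₂E₂).
|α₁ − α₂|·ΔT = 9.5×10⁻⁶ × 75 = 0.0007125.
1/(A₁E₁) + 1/(A₂E₂) = 1/(625×44×10³) + 1/(245×193×10³) = 5.751×10⁻⁸ N⁻¹.
P = 0.0007125 / 5.751×10⁻⁸ = 12390 N = 12.39 kN.
σ_{stainless steel} = P/A₂ = 12390/245 = 50.57 MPa, tensile.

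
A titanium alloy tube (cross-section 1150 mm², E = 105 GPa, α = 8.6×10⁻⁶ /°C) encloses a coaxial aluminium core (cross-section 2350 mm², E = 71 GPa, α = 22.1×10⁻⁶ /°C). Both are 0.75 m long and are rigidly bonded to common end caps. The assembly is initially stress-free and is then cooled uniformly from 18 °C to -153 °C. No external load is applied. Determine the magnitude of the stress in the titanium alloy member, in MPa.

The aluminium has the larger α, so on cooling it would change length more than the titanium alloy if both were free. The rigid plates force a common final length, so the aluminium is put into tension and the titanium alloy into compression, with equal and opposite forces P (no external load).
Setting the final lengths equal and cancelling L: (α₁ − α₂)ΔT = P/(A₁E₁) + P/(A₂E₂).
|α₁ − α₂|·ΔT = 13.5×10⁻⁶ × 171 = 0.002309.
1/(A₁E₁) + 1/(A₂E₂) = 1/(1150×105×10³) + 1/(2350×71×10³) = 1.427×10⁻⁸ N⁻¹.
P = 0.002309 / 1.427×10⁻⁸ = 161700 N = 161.7 kN.
σ_{titanium alloy} = P/A₁ = 161700/1150 = 140.6 MPa, compressive.

σ ≈ 141 MPa (compressive)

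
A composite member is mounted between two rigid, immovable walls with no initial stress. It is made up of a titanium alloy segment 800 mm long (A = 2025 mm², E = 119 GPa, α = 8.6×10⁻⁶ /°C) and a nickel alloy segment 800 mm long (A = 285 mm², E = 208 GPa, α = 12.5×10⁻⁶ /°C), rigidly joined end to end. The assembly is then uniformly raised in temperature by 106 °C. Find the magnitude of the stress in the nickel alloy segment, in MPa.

If the supports were absent, the total length change would be Σ αᵢΔT Lᵢ = 8.6×10⁻⁶×106×800 + 12.5×10⁻⁶×106×800 = 1.789 mm.
Since the ends are fixed, an axial force P builds up, equal in every segment, with P · Σ Lᵢ/(AᵢEᵢ) = δ_free.
The series flexibility is Σ Lᵢ/(AᵢEᵢ) = 800/(2025×119×10³) + 800/(285×208×10³) = 1.682×10⁻⁵ mm/N.
So P = 1.789 / 1.682×10⁻⁵ = 106.4 kN, compressive.
σ_{nickel alloy} = P / A = 106400 / 285 = 373.4 MPa.

σ ≈ 373 MPa (compressive)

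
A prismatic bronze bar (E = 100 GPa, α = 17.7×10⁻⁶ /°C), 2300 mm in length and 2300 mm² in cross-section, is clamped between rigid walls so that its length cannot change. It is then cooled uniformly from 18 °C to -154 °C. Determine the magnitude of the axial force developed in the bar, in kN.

Full restraint means ε = 0, so the stress is σ = EαΔT = 100×10³ × 17.7×10⁻⁶ × 172 = 304.4 MPa.
P = AEαΔT = 2300 × 100×10³ × 17.7×10⁻⁶ × 172 = 700.2 kN (tensile).

P ≈ 700 kN (tensile)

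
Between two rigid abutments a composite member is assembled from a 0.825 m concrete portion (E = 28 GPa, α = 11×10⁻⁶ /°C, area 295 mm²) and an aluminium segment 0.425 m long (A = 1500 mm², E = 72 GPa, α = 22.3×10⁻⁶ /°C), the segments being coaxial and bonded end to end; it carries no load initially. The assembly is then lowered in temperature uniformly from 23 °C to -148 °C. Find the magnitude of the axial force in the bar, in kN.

With the walls removed the bar would change length by δ_free = Σ αᵢΔT Lᵢ = 11×10⁻⁶×171×825 + 22.3×10⁻⁶×171×425 = 3.172 mm.
Since the ends are fixed, an axial force P builds up, equal in every segment, with P · Σ Lᵢ/(AᵢEᵢ) = δ_free.
Σ Lᵢ/(AᵢEᵢ) = 825/(295×28×10³) + 425/(1500×72×10³) = 0.0001038 mm/N.
So P = 3.172 / 0.0001038 = 30.56 kN, tensile.

P ≈ 30.6 kN (tensile)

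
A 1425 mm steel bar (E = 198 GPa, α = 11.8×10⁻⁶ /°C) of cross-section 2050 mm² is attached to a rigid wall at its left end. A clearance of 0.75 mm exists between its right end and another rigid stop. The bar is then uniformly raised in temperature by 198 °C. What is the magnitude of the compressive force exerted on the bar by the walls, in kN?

If the wall were absent the bar would grow by αΔT L = 11.8×10⁻⁶ × 198 × 1425 = 3.329 mm.
This exceeds the 0.75 mm gap, so the wall pushes back. The portion of expansion that must be recovered elastically is δ_free − gap = 3.329 − 0.75 = 2.579 mm.
So σ = E(δ_free − g)/L = 198×10³ × 2.579/1425 = 358.4 MPa.
P = σA = 358.4 × 2050 = 734.7 kN.

P ≈ 735 kN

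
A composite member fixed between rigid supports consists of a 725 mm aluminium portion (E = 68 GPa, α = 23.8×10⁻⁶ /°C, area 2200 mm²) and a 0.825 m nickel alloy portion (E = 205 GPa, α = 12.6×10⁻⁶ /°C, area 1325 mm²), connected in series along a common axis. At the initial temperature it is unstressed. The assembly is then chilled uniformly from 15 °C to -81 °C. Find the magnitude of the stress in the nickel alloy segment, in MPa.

σ ≈ 254 MPa (tensile)

Free thermal contraction of the whole bar: Σ αᵢΔT Lᵢ = 23.8×10⁻⁶×96×725 + 12.6×10⁻⁶×96×825 = 2.654 mm.
Since the ends are fixed, an axial force P builds up, equal in every segment, with P · Σ Lᵢ/(AᵢEᵢ) = δ_free.
Σ Lᵢ/(AᵢEᵢ) = 725/(2200×68×10³) + 825/(1325×205×10³) = 7.884×10⁻⁶ mm/N.
So P = 2.654 / 7.884×10⁻⁶ = 336.7 kN, tensile.
σ_{nickel alloy} = P / A = 336700 / 1325 = 254.1 MPa.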